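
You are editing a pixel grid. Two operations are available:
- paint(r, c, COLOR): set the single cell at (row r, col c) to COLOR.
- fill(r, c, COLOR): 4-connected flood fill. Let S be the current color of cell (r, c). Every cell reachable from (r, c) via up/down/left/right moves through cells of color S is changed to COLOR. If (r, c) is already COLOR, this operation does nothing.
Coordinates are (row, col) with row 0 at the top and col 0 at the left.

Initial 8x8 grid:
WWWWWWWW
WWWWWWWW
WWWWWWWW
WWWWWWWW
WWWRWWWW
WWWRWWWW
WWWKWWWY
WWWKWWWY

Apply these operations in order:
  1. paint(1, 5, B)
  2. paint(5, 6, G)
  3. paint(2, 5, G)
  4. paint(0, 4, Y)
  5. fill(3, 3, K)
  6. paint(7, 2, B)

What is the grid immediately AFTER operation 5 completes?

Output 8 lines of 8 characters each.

After op 1 paint(1,5,B):
WWWWWWWW
WWWWWBWW
WWWWWWWW
WWWWWWWW
WWWRWWWW
WWWRWWWW
WWWKWWWY
WWWKWWWY
After op 2 paint(5,6,G):
WWWWWWWW
WWWWWBWW
WWWWWWWW
WWWWWWWW
WWWRWWWW
WWWRWWGW
WWWKWWWY
WWWKWWWY
After op 3 paint(2,5,G):
WWWWWWWW
WWWWWBWW
WWWWWGWW
WWWWWWWW
WWWRWWWW
WWWRWWGW
WWWKWWWY
WWWKWWWY
After op 4 paint(0,4,Y):
WWWWYWWW
WWWWWBWW
WWWWWGWW
WWWWWWWW
WWWRWWWW
WWWRWWGW
WWWKWWWY
WWWKWWWY
After op 5 fill(3,3,K) [54 cells changed]:
KKKKYKKK
KKKKKBKK
KKKKKGKK
KKKKKKKK
KKKRKKKK
KKKRKKGK
KKKKKKKY
KKKKKKKY

Answer: KKKKYKKK
KKKKKBKK
KKKKKGKK
KKKKKKKK
KKKRKKKK
KKKRKKGK
KKKKKKKY
KKKKKKKY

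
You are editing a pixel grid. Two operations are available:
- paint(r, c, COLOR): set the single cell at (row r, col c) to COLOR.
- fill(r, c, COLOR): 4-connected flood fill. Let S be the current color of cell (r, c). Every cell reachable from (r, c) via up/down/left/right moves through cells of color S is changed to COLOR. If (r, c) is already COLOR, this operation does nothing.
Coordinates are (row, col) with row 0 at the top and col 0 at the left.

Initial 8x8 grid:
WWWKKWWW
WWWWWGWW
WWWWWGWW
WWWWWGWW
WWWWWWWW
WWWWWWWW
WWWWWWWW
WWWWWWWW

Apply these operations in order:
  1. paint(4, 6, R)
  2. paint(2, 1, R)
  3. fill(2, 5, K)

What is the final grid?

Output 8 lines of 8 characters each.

After op 1 paint(4,6,R):
WWWKKWWW
WWWWWGWW
WWWWWGWW
WWWWWGWW
WWWWWWRW
WWWWWWWW
WWWWWWWW
WWWWWWWW
After op 2 paint(2,1,R):
WWWKKWWW
WWWWWGWW
WRWWWGWW
WWWWWGWW
WWWWWWRW
WWWWWWWW
WWWWWWWW
WWWWWWWW
After op 3 fill(2,5,K) [3 cells changed]:
WWWKKWWW
WWWWWKWW
WRWWWKWW
WWWWWKWW
WWWWWWRW
WWWWWWWW
WWWWWWWW
WWWWWWWW

Answer: WWWKKWWW
WWWWWKWW
WRWWWKWW
WWWWWKWW
WWWWWWRW
WWWWWWWW
WWWWWWWW
WWWWWWWW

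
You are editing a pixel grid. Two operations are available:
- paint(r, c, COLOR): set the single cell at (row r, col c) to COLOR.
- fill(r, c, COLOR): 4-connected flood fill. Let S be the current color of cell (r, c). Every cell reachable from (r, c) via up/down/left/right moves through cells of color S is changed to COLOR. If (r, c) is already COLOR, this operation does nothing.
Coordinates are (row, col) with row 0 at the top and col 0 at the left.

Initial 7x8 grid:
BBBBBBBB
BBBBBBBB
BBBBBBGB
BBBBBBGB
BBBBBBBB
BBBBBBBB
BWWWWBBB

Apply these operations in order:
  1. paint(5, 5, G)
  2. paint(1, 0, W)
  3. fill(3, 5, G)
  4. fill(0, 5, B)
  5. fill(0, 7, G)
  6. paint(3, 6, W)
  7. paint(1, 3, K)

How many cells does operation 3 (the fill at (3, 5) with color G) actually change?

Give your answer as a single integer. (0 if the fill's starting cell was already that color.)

After op 1 paint(5,5,G):
BBBBBBBB
BBBBBBBB
BBBBBBGB
BBBBBBGB
BBBBBBBB
BBBBBGBB
BWWWWBBB
After op 2 paint(1,0,W):
BBBBBBBB
WBBBBBBB
BBBBBBGB
BBBBBBGB
BBBBBBBB
BBBBBGBB
BWWWWBBB
After op 3 fill(3,5,G) [48 cells changed]:
GGGGGGGG
WGGGGGGG
GGGGGGGG
GGGGGGGG
GGGGGGGG
GGGGGGGG
GWWWWGGG

Answer: 48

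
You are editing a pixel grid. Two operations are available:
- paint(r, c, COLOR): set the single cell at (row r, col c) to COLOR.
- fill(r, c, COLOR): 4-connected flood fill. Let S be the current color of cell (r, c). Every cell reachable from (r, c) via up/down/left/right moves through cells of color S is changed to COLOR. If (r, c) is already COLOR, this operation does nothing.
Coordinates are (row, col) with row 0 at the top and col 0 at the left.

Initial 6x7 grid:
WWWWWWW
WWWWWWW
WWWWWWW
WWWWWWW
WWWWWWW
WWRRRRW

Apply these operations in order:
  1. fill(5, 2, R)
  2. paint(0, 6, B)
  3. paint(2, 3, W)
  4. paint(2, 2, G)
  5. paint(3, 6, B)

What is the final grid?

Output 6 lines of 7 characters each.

Answer: WWWWWWB
WWWWWWW
WWGWWWW
WWWWWWB
WWWWWWW
WWRRRRW

Derivation:
After op 1 fill(5,2,R) [0 cells changed]:
WWWWWWW
WWWWWWW
WWWWWWW
WWWWWWW
WWWWWWW
WWRRRRW
After op 2 paint(0,6,B):
WWWWWWB
WWWWWWW
WWWWWWW
WWWWWWW
WWWWWWW
WWRRRRW
After op 3 paint(2,3,W):
WWWWWWB
WWWWWWW
WWWWWWW
WWWWWWW
WWWWWWW
WWRRRRW
After op 4 paint(2,2,G):
WWWWWWB
WWWWWWW
WWGWWWW
WWWWWWW
WWWWWWW
WWRRRRW
After op 5 paint(3,6,B):
WWWWWWB
WWWWWWW
WWGWWWW
WWWWWWB
WWWWWWW
WWRRRRW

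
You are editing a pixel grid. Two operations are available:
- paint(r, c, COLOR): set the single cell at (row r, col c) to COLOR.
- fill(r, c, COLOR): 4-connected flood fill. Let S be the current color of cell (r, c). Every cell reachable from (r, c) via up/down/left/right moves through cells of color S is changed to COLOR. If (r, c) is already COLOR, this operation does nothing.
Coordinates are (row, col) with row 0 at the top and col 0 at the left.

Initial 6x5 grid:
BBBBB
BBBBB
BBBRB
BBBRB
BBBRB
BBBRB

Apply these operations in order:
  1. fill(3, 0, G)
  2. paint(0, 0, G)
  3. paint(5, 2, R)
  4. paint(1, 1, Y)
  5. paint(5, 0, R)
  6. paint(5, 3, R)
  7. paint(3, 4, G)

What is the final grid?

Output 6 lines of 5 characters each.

Answer: GGGGG
GYGGG
GGGRG
GGGRG
GGGRG
RGRRG

Derivation:
After op 1 fill(3,0,G) [26 cells changed]:
GGGGG
GGGGG
GGGRG
GGGRG
GGGRG
GGGRG
After op 2 paint(0,0,G):
GGGGG
GGGGG
GGGRG
GGGRG
GGGRG
GGGRG
After op 3 paint(5,2,R):
GGGGG
GGGGG
GGGRG
GGGRG
GGGRG
GGRRG
After op 4 paint(1,1,Y):
GGGGG
GYGGG
GGGRG
GGGRG
GGGRG
GGRRG
After op 5 paint(5,0,R):
GGGGG
GYGGG
GGGRG
GGGRG
GGGRG
RGRRG
After op 6 paint(5,3,R):
GGGGG
GYGGG
GGGRG
GGGRG
GGGRG
RGRRG
After op 7 paint(3,4,G):
GGGGG
GYGGG
GGGRG
GGGRG
GGGRG
RGRRG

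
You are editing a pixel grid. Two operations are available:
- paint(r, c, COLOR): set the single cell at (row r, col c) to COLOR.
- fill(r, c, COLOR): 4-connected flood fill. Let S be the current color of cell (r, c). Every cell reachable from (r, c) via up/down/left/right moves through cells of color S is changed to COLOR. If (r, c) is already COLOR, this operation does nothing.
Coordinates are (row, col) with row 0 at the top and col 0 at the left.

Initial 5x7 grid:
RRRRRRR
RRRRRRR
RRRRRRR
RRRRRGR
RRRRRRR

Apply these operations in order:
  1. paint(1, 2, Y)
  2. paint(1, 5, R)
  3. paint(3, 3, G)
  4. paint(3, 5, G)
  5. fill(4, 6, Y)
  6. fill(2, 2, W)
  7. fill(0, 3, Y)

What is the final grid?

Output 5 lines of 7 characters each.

Answer: YYYYYYY
YYYYYYY
YYYYYYY
YYYGYGY
YYYYYYY

Derivation:
After op 1 paint(1,2,Y):
RRRRRRR
RRYRRRR
RRRRRRR
RRRRRGR
RRRRRRR
After op 2 paint(1,5,R):
RRRRRRR
RRYRRRR
RRRRRRR
RRRRRGR
RRRRRRR
After op 3 paint(3,3,G):
RRRRRRR
RRYRRRR
RRRRRRR
RRRGRGR
RRRRRRR
After op 4 paint(3,5,G):
RRRRRRR
RRYRRRR
RRRRRRR
RRRGRGR
RRRRRRR
After op 5 fill(4,6,Y) [32 cells changed]:
YYYYYYY
YYYYYYY
YYYYYYY
YYYGYGY
YYYYYYY
After op 6 fill(2,2,W) [33 cells changed]:
WWWWWWW
WWWWWWW
WWWWWWW
WWWGWGW
WWWWWWW
After op 7 fill(0,3,Y) [33 cells changed]:
YYYYYYY
YYYYYYY
YYYYYYY
YYYGYGY
YYYYYYY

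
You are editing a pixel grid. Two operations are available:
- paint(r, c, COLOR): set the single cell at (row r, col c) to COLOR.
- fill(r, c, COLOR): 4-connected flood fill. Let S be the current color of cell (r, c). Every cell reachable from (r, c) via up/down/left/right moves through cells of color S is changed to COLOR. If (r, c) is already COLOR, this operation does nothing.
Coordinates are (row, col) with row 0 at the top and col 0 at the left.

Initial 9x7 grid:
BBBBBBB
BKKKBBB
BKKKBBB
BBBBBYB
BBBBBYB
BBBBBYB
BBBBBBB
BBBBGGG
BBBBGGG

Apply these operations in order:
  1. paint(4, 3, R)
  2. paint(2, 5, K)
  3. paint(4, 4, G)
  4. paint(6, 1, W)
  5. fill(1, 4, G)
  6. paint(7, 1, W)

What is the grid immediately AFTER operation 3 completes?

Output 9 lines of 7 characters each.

Answer: BBBBBBB
BKKKBBB
BKKKBKB
BBBBBYB
BBBRGYB
BBBBBYB
BBBBBBB
BBBBGGG
BBBBGGG

Derivation:
After op 1 paint(4,3,R):
BBBBBBB
BKKKBBB
BKKKBBB
BBBBBYB
BBBRBYB
BBBBBYB
BBBBBBB
BBBBGGG
BBBBGGG
After op 2 paint(2,5,K):
BBBBBBB
BKKKBBB
BKKKBKB
BBBBBYB
BBBRBYB
BBBBBYB
BBBBBBB
BBBBGGG
BBBBGGG
After op 3 paint(4,4,G):
BBBBBBB
BKKKBBB
BKKKBKB
BBBBBYB
BBBRGYB
BBBBBYB
BBBBBBB
BBBBGGG
BBBBGGG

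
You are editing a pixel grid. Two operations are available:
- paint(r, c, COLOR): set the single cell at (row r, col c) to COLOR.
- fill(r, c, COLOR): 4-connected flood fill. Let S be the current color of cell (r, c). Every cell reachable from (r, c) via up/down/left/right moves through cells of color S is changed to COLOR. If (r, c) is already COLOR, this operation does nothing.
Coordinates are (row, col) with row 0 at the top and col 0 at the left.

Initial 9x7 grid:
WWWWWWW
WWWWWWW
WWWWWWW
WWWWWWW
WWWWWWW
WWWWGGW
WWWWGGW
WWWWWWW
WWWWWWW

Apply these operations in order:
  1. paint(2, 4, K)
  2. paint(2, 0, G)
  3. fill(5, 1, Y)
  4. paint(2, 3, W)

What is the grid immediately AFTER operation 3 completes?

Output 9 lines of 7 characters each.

Answer: YYYYYYY
YYYYYYY
GYYYKYY
YYYYYYY
YYYYYYY
YYYYGGY
YYYYGGY
YYYYYYY
YYYYYYY

Derivation:
After op 1 paint(2,4,K):
WWWWWWW
WWWWWWW
WWWWKWW
WWWWWWW
WWWWWWW
WWWWGGW
WWWWGGW
WWWWWWW
WWWWWWW
After op 2 paint(2,0,G):
WWWWWWW
WWWWWWW
GWWWKWW
WWWWWWW
WWWWWWW
WWWWGGW
WWWWGGW
WWWWWWW
WWWWWWW
After op 3 fill(5,1,Y) [57 cells changed]:
YYYYYYY
YYYYYYY
GYYYKYY
YYYYYYY
YYYYYYY
YYYYGGY
YYYYGGY
YYYYYYY
YYYYYYY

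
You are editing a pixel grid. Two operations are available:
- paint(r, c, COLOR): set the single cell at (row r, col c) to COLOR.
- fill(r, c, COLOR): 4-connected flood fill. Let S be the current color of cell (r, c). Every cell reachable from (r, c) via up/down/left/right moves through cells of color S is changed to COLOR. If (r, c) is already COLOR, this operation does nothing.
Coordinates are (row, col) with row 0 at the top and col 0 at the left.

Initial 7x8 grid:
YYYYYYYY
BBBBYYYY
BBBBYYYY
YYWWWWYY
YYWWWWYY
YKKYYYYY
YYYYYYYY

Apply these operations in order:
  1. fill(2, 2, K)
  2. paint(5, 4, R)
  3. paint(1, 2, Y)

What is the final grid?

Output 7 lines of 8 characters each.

After op 1 fill(2,2,K) [8 cells changed]:
YYYYYYYY
KKKKYYYY
KKKKYYYY
YYWWWWYY
YYWWWWYY
YKKYYYYY
YYYYYYYY
After op 2 paint(5,4,R):
YYYYYYYY
KKKKYYYY
KKKKYYYY
YYWWWWYY
YYWWWWYY
YKKYRYYY
YYYYYYYY
After op 3 paint(1,2,Y):
YYYYYYYY
KKYKYYYY
KKKKYYYY
YYWWWWYY
YYWWWWYY
YKKYRYYY
YYYYYYYY

Answer: YYYYYYYY
KKYKYYYY
KKKKYYYY
YYWWWWYY
YYWWWWYY
YKKYRYYY
YYYYYYYY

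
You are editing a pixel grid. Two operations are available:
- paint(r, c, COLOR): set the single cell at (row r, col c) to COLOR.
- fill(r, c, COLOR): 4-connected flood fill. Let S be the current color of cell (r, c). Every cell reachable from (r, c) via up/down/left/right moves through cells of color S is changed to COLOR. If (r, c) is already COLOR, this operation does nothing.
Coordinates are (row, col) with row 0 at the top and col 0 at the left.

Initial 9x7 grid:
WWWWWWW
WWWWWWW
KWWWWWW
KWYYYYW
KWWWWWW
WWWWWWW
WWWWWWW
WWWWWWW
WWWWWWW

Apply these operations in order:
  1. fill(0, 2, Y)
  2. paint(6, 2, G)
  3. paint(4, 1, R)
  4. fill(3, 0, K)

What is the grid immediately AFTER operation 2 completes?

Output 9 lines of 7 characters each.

After op 1 fill(0,2,Y) [56 cells changed]:
YYYYYYY
YYYYYYY
KYYYYYY
KYYYYYY
KYYYYYY
YYYYYYY
YYYYYYY
YYYYYYY
YYYYYYY
After op 2 paint(6,2,G):
YYYYYYY
YYYYYYY
KYYYYYY
KYYYYYY
KYYYYYY
YYYYYYY
YYGYYYY
YYYYYYY
YYYYYYY

Answer: YYYYYYY
YYYYYYY
KYYYYYY
KYYYYYY
KYYYYYY
YYYYYYY
YYGYYYY
YYYYYYY
YYYYYYY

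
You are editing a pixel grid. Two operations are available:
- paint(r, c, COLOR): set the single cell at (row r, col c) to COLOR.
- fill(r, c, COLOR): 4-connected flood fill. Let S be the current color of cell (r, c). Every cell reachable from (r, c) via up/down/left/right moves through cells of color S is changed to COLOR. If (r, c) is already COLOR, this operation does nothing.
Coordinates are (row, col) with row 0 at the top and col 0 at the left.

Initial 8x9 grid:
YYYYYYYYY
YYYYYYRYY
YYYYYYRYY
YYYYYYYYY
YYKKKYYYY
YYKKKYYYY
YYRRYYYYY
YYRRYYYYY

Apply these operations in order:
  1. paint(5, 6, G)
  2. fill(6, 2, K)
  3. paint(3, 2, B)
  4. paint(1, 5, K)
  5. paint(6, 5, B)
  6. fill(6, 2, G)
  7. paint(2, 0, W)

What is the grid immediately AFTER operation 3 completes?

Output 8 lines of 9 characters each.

After op 1 paint(5,6,G):
YYYYYYYYY
YYYYYYRYY
YYYYYYRYY
YYYYYYYYY
YYKKKYYYY
YYKKKYGYY
YYRRYYYYY
YYRRYYYYY
After op 2 fill(6,2,K) [4 cells changed]:
YYYYYYYYY
YYYYYYRYY
YYYYYYRYY
YYYYYYYYY
YYKKKYYYY
YYKKKYGYY
YYKKYYYYY
YYKKYYYYY
After op 3 paint(3,2,B):
YYYYYYYYY
YYYYYYRYY
YYYYYYRYY
YYBYYYYYY
YYKKKYYYY
YYKKKYGYY
YYKKYYYYY
YYKKYYYYY

Answer: YYYYYYYYY
YYYYYYRYY
YYYYYYRYY
YYBYYYYYY
YYKKKYYYY
YYKKKYGYY
YYKKYYYYY
YYKKYYYYY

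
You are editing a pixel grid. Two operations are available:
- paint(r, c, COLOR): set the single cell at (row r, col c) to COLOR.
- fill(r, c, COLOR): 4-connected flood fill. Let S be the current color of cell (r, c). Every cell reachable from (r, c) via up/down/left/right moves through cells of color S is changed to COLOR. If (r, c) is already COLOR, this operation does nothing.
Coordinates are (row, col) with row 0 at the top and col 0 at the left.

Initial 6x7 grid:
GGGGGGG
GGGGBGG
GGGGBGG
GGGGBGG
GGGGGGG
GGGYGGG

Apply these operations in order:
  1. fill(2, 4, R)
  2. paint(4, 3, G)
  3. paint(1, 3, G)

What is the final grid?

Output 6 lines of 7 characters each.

Answer: GGGGGGG
GGGGRGG
GGGGRGG
GGGGRGG
GGGGGGG
GGGYGGG

Derivation:
After op 1 fill(2,4,R) [3 cells changed]:
GGGGGGG
GGGGRGG
GGGGRGG
GGGGRGG
GGGGGGG
GGGYGGG
After op 2 paint(4,3,G):
GGGGGGG
GGGGRGG
GGGGRGG
GGGGRGG
GGGGGGG
GGGYGGG
After op 3 paint(1,3,G):
GGGGGGG
GGGGRGG
GGGGRGG
GGGGRGG
GGGGGGG
GGGYGGG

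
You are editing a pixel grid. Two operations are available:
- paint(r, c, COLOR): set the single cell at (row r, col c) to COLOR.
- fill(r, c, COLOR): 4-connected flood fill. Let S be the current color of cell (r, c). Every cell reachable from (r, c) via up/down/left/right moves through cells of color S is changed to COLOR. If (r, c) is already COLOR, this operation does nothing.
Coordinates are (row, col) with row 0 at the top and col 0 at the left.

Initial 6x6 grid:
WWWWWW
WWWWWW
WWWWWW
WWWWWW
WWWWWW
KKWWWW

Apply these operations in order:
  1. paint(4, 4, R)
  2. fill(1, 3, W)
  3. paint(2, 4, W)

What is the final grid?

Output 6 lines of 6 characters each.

Answer: WWWWWW
WWWWWW
WWWWWW
WWWWWW
WWWWRW
KKWWWW

Derivation:
After op 1 paint(4,4,R):
WWWWWW
WWWWWW
WWWWWW
WWWWWW
WWWWRW
KKWWWW
After op 2 fill(1,3,W) [0 cells changed]:
WWWWWW
WWWWWW
WWWWWW
WWWWWW
WWWWRW
KKWWWW
After op 3 paint(2,4,W):
WWWWWW
WWWWWW
WWWWWW
WWWWWW
WWWWRW
KKWWWW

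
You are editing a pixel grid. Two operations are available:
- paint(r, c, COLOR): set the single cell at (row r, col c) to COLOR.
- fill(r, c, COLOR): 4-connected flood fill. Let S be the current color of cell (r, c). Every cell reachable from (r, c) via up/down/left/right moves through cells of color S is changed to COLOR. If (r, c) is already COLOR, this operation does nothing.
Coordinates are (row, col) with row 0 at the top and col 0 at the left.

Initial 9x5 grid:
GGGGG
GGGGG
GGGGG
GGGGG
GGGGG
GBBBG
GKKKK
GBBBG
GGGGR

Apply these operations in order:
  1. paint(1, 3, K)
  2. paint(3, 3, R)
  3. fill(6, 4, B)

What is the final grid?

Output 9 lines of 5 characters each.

Answer: GGGGG
GGGKG
GGGGG
GGGRG
GGGGG
GBBBG
GBBBB
GBBBG
GGGGR

Derivation:
After op 1 paint(1,3,K):
GGGGG
GGGKG
GGGGG
GGGGG
GGGGG
GBBBG
GKKKK
GBBBG
GGGGR
After op 2 paint(3,3,R):
GGGGG
GGGKG
GGGGG
GGGRG
GGGGG
GBBBG
GKKKK
GBBBG
GGGGR
After op 3 fill(6,4,B) [4 cells changed]:
GGGGG
GGGKG
GGGGG
GGGRG
GGGGG
GBBBG
GBBBB
GBBBG
GGGGR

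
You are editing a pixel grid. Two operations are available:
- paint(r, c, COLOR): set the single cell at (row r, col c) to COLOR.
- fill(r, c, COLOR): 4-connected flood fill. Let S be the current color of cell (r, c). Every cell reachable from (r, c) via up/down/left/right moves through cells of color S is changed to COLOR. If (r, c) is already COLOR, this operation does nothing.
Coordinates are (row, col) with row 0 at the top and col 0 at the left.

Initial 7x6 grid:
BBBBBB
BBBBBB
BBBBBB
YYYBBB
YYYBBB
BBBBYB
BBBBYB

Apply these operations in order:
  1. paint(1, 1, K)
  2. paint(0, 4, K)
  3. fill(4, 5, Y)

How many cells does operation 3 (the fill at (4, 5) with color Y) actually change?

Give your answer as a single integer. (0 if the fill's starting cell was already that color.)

Answer: 32

Derivation:
After op 1 paint(1,1,K):
BBBBBB
BKBBBB
BBBBBB
YYYBBB
YYYBBB
BBBBYB
BBBBYB
After op 2 paint(0,4,K):
BBBBKB
BKBBBB
BBBBBB
YYYBBB
YYYBBB
BBBBYB
BBBBYB
After op 3 fill(4,5,Y) [32 cells changed]:
YYYYKY
YKYYYY
YYYYYY
YYYYYY
YYYYYY
YYYYYY
YYYYYY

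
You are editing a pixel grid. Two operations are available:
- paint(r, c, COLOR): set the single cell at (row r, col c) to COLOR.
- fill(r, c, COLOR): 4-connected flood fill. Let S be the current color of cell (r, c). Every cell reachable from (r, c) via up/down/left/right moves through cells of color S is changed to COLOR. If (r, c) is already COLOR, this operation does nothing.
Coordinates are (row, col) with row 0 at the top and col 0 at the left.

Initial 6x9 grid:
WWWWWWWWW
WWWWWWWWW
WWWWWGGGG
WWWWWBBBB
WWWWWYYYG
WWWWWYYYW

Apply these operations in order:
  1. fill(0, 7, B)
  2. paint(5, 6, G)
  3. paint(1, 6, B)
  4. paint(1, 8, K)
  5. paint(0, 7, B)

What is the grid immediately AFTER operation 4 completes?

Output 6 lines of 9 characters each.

Answer: BBBBBBBBB
BBBBBBBBK
BBBBBGGGG
BBBBBBBBB
BBBBBYYYG
BBBBBYGYW

Derivation:
After op 1 fill(0,7,B) [38 cells changed]:
BBBBBBBBB
BBBBBBBBB
BBBBBGGGG
BBBBBBBBB
BBBBBYYYG
BBBBBYYYW
After op 2 paint(5,6,G):
BBBBBBBBB
BBBBBBBBB
BBBBBGGGG
BBBBBBBBB
BBBBBYYYG
BBBBBYGYW
After op 3 paint(1,6,B):
BBBBBBBBB
BBBBBBBBB
BBBBBGGGG
BBBBBBBBB
BBBBBYYYG
BBBBBYGYW
After op 4 paint(1,8,K):
BBBBBBBBB
BBBBBBBBK
BBBBBGGGG
BBBBBBBBB
BBBBBYYYG
BBBBBYGYW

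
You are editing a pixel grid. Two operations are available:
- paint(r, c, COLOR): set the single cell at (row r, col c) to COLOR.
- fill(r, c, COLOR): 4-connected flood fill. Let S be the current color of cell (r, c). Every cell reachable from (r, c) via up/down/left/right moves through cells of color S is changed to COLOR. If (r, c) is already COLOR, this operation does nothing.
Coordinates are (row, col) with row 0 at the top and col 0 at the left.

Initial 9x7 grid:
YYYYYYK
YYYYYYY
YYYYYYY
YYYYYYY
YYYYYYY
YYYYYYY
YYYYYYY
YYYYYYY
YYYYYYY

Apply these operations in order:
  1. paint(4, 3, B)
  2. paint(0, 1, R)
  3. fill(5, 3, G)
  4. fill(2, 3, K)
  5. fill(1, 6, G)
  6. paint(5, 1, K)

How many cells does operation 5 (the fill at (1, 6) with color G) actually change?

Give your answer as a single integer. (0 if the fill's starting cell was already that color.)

Answer: 61

Derivation:
After op 1 paint(4,3,B):
YYYYYYK
YYYYYYY
YYYYYYY
YYYYYYY
YYYBYYY
YYYYYYY
YYYYYYY
YYYYYYY
YYYYYYY
After op 2 paint(0,1,R):
YRYYYYK
YYYYYYY
YYYYYYY
YYYYYYY
YYYBYYY
YYYYYYY
YYYYYYY
YYYYYYY
YYYYYYY
After op 3 fill(5,3,G) [60 cells changed]:
GRGGGGK
GGGGGGG
GGGGGGG
GGGGGGG
GGGBGGG
GGGGGGG
GGGGGGG
GGGGGGG
GGGGGGG
After op 4 fill(2,3,K) [60 cells changed]:
KRKKKKK
KKKKKKK
KKKKKKK
KKKKKKK
KKKBKKK
KKKKKKK
KKKKKKK
KKKKKKK
KKKKKKK
After op 5 fill(1,6,G) [61 cells changed]:
GRGGGGG
GGGGGGG
GGGGGGG
GGGGGGG
GGGBGGG
GGGGGGG
GGGGGGG
GGGGGGG
GGGGGGG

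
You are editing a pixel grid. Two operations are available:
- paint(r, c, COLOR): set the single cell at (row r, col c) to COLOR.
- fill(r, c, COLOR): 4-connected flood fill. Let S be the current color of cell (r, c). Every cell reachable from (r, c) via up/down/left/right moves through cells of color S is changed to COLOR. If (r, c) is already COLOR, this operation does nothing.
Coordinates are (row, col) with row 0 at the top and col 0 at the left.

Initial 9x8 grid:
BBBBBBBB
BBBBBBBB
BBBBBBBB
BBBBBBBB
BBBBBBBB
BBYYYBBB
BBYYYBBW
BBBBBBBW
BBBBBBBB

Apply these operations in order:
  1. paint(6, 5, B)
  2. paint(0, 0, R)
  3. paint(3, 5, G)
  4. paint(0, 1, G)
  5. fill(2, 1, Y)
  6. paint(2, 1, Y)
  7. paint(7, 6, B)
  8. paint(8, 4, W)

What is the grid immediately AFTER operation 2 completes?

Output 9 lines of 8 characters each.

After op 1 paint(6,5,B):
BBBBBBBB
BBBBBBBB
BBBBBBBB
BBBBBBBB
BBBBBBBB
BBYYYBBB
BBYYYBBW
BBBBBBBW
BBBBBBBB
After op 2 paint(0,0,R):
RBBBBBBB
BBBBBBBB
BBBBBBBB
BBBBBBBB
BBBBBBBB
BBYYYBBB
BBYYYBBW
BBBBBBBW
BBBBBBBB

Answer: RBBBBBBB
BBBBBBBB
BBBBBBBB
BBBBBBBB
BBBBBBBB
BBYYYBBB
BBYYYBBW
BBBBBBBW
BBBBBBBB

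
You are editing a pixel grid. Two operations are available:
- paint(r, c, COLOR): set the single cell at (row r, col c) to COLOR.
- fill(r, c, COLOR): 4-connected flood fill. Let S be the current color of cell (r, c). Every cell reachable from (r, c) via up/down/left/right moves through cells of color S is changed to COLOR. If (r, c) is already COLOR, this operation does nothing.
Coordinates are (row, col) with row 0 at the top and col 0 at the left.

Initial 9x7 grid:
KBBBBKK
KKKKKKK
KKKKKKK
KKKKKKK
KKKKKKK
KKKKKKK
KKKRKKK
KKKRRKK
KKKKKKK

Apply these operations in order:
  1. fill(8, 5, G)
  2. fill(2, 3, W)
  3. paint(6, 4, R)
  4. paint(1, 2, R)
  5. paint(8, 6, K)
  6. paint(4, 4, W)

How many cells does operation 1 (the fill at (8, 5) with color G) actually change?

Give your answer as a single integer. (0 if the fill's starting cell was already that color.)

After op 1 fill(8,5,G) [56 cells changed]:
GBBBBGG
GGGGGGG
GGGGGGG
GGGGGGG
GGGGGGG
GGGGGGG
GGGRGGG
GGGRRGG
GGGGGGG

Answer: 56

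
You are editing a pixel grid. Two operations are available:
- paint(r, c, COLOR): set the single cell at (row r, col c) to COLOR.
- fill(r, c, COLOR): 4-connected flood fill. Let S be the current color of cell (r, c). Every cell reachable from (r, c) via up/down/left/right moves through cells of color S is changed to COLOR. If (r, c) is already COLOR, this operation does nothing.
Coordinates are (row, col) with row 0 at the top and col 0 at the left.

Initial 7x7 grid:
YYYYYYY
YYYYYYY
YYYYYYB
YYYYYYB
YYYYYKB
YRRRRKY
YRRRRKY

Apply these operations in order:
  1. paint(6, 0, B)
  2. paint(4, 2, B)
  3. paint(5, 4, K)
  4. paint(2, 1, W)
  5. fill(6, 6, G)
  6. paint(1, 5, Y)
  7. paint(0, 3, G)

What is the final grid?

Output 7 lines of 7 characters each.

After op 1 paint(6,0,B):
YYYYYYY
YYYYYYY
YYYYYYB
YYYYYYB
YYYYYKB
YRRRRKY
BRRRRKY
After op 2 paint(4,2,B):
YYYYYYY
YYYYYYY
YYYYYYB
YYYYYYB
YYBYYKB
YRRRRKY
BRRRRKY
After op 3 paint(5,4,K):
YYYYYYY
YYYYYYY
YYYYYYB
YYYYYYB
YYBYYKB
YRRRKKY
BRRRRKY
After op 4 paint(2,1,W):
YYYYYYY
YYYYYYY
YWYYYYB
YYYYYYB
YYBYYKB
YRRRKKY
BRRRRKY
After op 5 fill(6,6,G) [2 cells changed]:
YYYYYYY
YYYYYYY
YWYYYYB
YYYYYYB
YYBYYKB
YRRRKKG
BRRRRKG
After op 6 paint(1,5,Y):
YYYYYYY
YYYYYYY
YWYYYYB
YYYYYYB
YYBYYKB
YRRRKKG
BRRRRKG
After op 7 paint(0,3,G):
YYYGYYY
YYYYYYY
YWYYYYB
YYYYYYB
YYBYYKB
YRRRKKG
BRRRRKG

Answer: YYYGYYY
YYYYYYY
YWYYYYB
YYYYYYB
YYBYYKB
YRRRKKG
BRRRRKG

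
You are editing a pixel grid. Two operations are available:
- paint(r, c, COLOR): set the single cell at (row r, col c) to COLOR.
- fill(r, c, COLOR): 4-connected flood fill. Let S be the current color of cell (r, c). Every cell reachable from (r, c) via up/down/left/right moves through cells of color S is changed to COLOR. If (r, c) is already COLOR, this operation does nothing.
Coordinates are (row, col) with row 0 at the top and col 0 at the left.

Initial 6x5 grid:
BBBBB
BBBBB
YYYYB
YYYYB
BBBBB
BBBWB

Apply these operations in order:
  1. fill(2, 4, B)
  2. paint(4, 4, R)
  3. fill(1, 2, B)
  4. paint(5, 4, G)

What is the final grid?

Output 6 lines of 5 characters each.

Answer: BBBBB
BBBBB
YYYYB
YYYYB
BBBBR
BBBWG

Derivation:
After op 1 fill(2,4,B) [0 cells changed]:
BBBBB
BBBBB
YYYYB
YYYYB
BBBBB
BBBWB
After op 2 paint(4,4,R):
BBBBB
BBBBB
YYYYB
YYYYB
BBBBR
BBBWB
After op 3 fill(1,2,B) [0 cells changed]:
BBBBB
BBBBB
YYYYB
YYYYB
BBBBR
BBBWB
After op 4 paint(5,4,G):
BBBBB
BBBBB
YYYYB
YYYYB
BBBBR
BBBWG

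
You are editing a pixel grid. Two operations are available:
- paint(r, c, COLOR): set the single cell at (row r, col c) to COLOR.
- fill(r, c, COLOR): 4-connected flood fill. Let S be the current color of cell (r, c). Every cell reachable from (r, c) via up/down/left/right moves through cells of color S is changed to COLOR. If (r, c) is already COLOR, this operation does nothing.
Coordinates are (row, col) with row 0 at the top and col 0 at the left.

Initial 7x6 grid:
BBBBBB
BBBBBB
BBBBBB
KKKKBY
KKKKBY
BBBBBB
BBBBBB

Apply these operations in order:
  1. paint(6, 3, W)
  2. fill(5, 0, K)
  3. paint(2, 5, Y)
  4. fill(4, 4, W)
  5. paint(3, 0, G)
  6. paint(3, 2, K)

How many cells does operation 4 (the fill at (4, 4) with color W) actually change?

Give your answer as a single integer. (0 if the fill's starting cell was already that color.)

After op 1 paint(6,3,W):
BBBBBB
BBBBBB
BBBBBB
KKKKBY
KKKKBY
BBBBBB
BBBWBB
After op 2 fill(5,0,K) [31 cells changed]:
KKKKKK
KKKKKK
KKKKKK
KKKKKY
KKKKKY
KKKKKK
KKKWKK
After op 3 paint(2,5,Y):
KKKKKK
KKKKKK
KKKKKY
KKKKKY
KKKKKY
KKKKKK
KKKWKK
After op 4 fill(4,4,W) [38 cells changed]:
WWWWWW
WWWWWW
WWWWWY
WWWWWY
WWWWWY
WWWWWW
WWWWWW

Answer: 38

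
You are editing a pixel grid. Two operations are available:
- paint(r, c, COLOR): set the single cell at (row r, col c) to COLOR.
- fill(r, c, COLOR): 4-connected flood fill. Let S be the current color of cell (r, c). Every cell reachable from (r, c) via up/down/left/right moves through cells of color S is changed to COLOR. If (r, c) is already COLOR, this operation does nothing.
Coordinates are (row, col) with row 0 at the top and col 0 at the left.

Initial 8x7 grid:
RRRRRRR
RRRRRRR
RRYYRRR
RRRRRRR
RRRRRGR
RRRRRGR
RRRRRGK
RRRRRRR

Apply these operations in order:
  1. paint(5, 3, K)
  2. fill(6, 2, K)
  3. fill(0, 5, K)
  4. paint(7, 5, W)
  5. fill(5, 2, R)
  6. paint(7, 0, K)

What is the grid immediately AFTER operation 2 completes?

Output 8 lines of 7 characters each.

Answer: KKKKKKK
KKKKKKK
KKYYKKK
KKKKKKK
KKKKKGK
KKKKKGK
KKKKKGK
KKKKKKK

Derivation:
After op 1 paint(5,3,K):
RRRRRRR
RRRRRRR
RRYYRRR
RRRRRRR
RRRRRGR
RRRKRGR
RRRRRGK
RRRRRRR
After op 2 fill(6,2,K) [49 cells changed]:
KKKKKKK
KKKKKKK
KKYYKKK
KKKKKKK
KKKKKGK
KKKKKGK
KKKKKGK
KKKKKKK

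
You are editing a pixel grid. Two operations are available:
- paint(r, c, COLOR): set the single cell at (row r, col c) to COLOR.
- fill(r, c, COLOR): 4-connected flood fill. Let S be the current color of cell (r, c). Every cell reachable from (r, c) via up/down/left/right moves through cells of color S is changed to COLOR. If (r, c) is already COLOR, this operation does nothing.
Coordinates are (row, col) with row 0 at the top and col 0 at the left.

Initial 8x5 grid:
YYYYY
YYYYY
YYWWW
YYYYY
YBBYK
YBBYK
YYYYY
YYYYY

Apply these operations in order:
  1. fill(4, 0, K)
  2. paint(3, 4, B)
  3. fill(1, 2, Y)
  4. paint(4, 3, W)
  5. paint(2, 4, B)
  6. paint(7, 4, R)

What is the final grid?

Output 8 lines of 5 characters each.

Answer: YYYYY
YYYYY
YYWWB
YYYYB
YBBWY
YBBYY
YYYYY
YYYYR

Derivation:
After op 1 fill(4,0,K) [31 cells changed]:
KKKKK
KKKKK
KKWWW
KKKKK
KBBKK
KBBKK
KKKKK
KKKKK
After op 2 paint(3,4,B):
KKKKK
KKKKK
KKWWW
KKKKB
KBBKK
KBBKK
KKKKK
KKKKK
After op 3 fill(1,2,Y) [32 cells changed]:
YYYYY
YYYYY
YYWWW
YYYYB
YBBYY
YBBYY
YYYYY
YYYYY
After op 4 paint(4,3,W):
YYYYY
YYYYY
YYWWW
YYYYB
YBBWY
YBBYY
YYYYY
YYYYY
After op 5 paint(2,4,B):
YYYYY
YYYYY
YYWWB
YYYYB
YBBWY
YBBYY
YYYYY
YYYYY
After op 6 paint(7,4,R):
YYYYY
YYYYY
YYWWB
YYYYB
YBBWY
YBBYY
YYYYY
YYYYR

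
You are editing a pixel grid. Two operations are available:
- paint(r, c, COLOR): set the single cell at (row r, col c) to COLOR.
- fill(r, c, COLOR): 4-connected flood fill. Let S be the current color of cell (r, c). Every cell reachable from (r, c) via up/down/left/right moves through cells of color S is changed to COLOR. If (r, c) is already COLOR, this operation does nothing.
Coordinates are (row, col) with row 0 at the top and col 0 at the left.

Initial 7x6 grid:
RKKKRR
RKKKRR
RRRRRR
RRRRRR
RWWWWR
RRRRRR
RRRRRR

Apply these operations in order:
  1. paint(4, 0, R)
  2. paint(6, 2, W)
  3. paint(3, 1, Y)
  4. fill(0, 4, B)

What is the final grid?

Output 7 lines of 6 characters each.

After op 1 paint(4,0,R):
RKKKRR
RKKKRR
RRRRRR
RRRRRR
RWWWWR
RRRRRR
RRRRRR
After op 2 paint(6,2,W):
RKKKRR
RKKKRR
RRRRRR
RRRRRR
RWWWWR
RRRRRR
RRWRRR
After op 3 paint(3,1,Y):
RKKKRR
RKKKRR
RRRRRR
RYRRRR
RWWWWR
RRRRRR
RRWRRR
After op 4 fill(0,4,B) [30 cells changed]:
BKKKBB
BKKKBB
BBBBBB
BYBBBB
BWWWWB
BBBBBB
BBWBBB

Answer: BKKKBB
BKKKBB
BBBBBB
BYBBBB
BWWWWB
BBBBBB
BBWBBB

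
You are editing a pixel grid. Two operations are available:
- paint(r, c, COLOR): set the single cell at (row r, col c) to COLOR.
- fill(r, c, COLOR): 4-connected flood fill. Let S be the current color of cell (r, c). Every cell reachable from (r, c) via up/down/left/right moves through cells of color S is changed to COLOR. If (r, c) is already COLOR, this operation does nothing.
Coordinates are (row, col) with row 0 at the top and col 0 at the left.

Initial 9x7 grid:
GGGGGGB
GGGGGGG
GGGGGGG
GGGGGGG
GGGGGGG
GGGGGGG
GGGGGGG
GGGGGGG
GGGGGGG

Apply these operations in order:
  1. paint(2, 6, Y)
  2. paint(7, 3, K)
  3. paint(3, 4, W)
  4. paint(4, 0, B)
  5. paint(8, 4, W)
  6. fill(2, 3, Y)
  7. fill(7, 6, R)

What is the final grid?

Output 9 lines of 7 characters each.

Answer: RRRRRRB
RRRRRRR
RRRRRRR
RRRRWRR
BRRRRRR
RRRRRRR
RRRRRRR
RRRKRRR
RRRRWRR

Derivation:
After op 1 paint(2,6,Y):
GGGGGGB
GGGGGGG
GGGGGGY
GGGGGGG
GGGGGGG
GGGGGGG
GGGGGGG
GGGGGGG
GGGGGGG
After op 2 paint(7,3,K):
GGGGGGB
GGGGGGG
GGGGGGY
GGGGGGG
GGGGGGG
GGGGGGG
GGGGGGG
GGGKGGG
GGGGGGG
After op 3 paint(3,4,W):
GGGGGGB
GGGGGGG
GGGGGGY
GGGGWGG
GGGGGGG
GGGGGGG
GGGGGGG
GGGKGGG
GGGGGGG
After op 4 paint(4,0,B):
GGGGGGB
GGGGGGG
GGGGGGY
GGGGWGG
BGGGGGG
GGGGGGG
GGGGGGG
GGGKGGG
GGGGGGG
After op 5 paint(8,4,W):
GGGGGGB
GGGGGGG
GGGGGGY
GGGGWGG
BGGGGGG
GGGGGGG
GGGGGGG
GGGKGGG
GGGGWGG
After op 6 fill(2,3,Y) [57 cells changed]:
YYYYYYB
YYYYYYY
YYYYYYY
YYYYWYY
BYYYYYY
YYYYYYY
YYYYYYY
YYYKYYY
YYYYWYY
After op 7 fill(7,6,R) [58 cells changed]:
RRRRRRB
RRRRRRR
RRRRRRR
RRRRWRR
BRRRRRR
RRRRRRR
RRRRRRR
RRRKRRR
RRRRWRR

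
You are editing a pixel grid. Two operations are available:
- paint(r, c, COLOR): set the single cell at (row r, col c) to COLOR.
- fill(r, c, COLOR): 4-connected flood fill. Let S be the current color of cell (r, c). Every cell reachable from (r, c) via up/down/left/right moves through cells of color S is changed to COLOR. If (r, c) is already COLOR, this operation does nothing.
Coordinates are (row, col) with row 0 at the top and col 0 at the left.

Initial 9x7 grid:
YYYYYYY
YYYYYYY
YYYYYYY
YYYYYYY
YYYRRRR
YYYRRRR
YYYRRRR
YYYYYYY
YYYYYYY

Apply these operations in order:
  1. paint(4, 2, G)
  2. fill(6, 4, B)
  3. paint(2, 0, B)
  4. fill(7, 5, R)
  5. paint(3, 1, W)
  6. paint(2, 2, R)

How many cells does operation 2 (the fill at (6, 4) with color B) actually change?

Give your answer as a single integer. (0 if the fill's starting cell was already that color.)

After op 1 paint(4,2,G):
YYYYYYY
YYYYYYY
YYYYYYY
YYYYYYY
YYGRRRR
YYYRRRR
YYYRRRR
YYYYYYY
YYYYYYY
After op 2 fill(6,4,B) [12 cells changed]:
YYYYYYY
YYYYYYY
YYYYYYY
YYYYYYY
YYGBBBB
YYYBBBB
YYYBBBB
YYYYYYY
YYYYYYY

Answer: 12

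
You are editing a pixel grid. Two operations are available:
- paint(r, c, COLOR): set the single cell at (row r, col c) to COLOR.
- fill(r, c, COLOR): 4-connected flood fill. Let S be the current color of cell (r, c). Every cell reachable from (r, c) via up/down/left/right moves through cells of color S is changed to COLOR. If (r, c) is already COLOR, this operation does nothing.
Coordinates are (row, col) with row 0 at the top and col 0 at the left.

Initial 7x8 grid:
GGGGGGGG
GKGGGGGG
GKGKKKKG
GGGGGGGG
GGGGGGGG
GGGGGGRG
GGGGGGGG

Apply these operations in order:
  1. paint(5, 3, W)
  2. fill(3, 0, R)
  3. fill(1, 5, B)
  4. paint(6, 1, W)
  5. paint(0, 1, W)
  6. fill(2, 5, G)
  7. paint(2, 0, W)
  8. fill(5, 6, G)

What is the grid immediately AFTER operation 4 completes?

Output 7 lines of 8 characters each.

Answer: BBBBBBBB
BKBBBBBB
BKBKKKKB
BBBBBBBB
BBBBBBBB
BBBWBBBB
BWBBBBBB

Derivation:
After op 1 paint(5,3,W):
GGGGGGGG
GKGGGGGG
GKGKKKKG
GGGGGGGG
GGGGGGGG
GGGWGGRG
GGGGGGGG
After op 2 fill(3,0,R) [48 cells changed]:
RRRRRRRR
RKRRRRRR
RKRKKKKR
RRRRRRRR
RRRRRRRR
RRRWRRRR
RRRRRRRR
After op 3 fill(1,5,B) [49 cells changed]:
BBBBBBBB
BKBBBBBB
BKBKKKKB
BBBBBBBB
BBBBBBBB
BBBWBBBB
BBBBBBBB
After op 4 paint(6,1,W):
BBBBBBBB
BKBBBBBB
BKBKKKKB
BBBBBBBB
BBBBBBBB
BBBWBBBB
BWBBBBBB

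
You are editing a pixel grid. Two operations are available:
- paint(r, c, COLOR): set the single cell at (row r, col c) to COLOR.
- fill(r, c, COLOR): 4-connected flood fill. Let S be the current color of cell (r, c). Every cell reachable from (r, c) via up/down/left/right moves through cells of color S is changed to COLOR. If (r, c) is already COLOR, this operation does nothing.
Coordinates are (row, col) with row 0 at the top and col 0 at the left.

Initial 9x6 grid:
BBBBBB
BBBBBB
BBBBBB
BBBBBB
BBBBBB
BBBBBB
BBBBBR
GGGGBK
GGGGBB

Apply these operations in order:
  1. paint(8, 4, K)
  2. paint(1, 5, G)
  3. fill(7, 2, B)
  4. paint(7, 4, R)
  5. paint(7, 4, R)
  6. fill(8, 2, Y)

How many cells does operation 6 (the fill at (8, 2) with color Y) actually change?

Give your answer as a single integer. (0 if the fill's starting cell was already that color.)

After op 1 paint(8,4,K):
BBBBBB
BBBBBB
BBBBBB
BBBBBB
BBBBBB
BBBBBB
BBBBBR
GGGGBK
GGGGKB
After op 2 paint(1,5,G):
BBBBBB
BBBBBG
BBBBBB
BBBBBB
BBBBBB
BBBBBB
BBBBBR
GGGGBK
GGGGKB
After op 3 fill(7,2,B) [8 cells changed]:
BBBBBB
BBBBBG
BBBBBB
BBBBBB
BBBBBB
BBBBBB
BBBBBR
BBBBBK
BBBBKB
After op 4 paint(7,4,R):
BBBBBB
BBBBBG
BBBBBB
BBBBBB
BBBBBB
BBBBBB
BBBBBR
BBBBRK
BBBBKB
After op 5 paint(7,4,R):
BBBBBB
BBBBBG
BBBBBB
BBBBBB
BBBBBB
BBBBBB
BBBBBR
BBBBRK
BBBBKB
After op 6 fill(8,2,Y) [48 cells changed]:
YYYYYY
YYYYYG
YYYYYY
YYYYYY
YYYYYY
YYYYYY
YYYYYR
YYYYRK
YYYYKB

Answer: 48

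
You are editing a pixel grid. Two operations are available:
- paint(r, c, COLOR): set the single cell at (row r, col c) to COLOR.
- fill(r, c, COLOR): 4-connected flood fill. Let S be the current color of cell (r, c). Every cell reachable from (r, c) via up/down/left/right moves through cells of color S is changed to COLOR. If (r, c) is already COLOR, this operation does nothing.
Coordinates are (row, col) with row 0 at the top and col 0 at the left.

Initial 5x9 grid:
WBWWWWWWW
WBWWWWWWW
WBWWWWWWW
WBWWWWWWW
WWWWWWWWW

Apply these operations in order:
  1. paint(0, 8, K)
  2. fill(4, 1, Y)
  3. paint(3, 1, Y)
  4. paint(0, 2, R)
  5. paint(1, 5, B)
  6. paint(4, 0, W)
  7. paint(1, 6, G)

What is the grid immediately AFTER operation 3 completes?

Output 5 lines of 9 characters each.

After op 1 paint(0,8,K):
WBWWWWWWK
WBWWWWWWW
WBWWWWWWW
WBWWWWWWW
WWWWWWWWW
After op 2 fill(4,1,Y) [40 cells changed]:
YBYYYYYYK
YBYYYYYYY
YBYYYYYYY
YBYYYYYYY
YYYYYYYYY
After op 3 paint(3,1,Y):
YBYYYYYYK
YBYYYYYYY
YBYYYYYYY
YYYYYYYYY
YYYYYYYYY

Answer: YBYYYYYYK
YBYYYYYYY
YBYYYYYYY
YYYYYYYYY
YYYYYYYYY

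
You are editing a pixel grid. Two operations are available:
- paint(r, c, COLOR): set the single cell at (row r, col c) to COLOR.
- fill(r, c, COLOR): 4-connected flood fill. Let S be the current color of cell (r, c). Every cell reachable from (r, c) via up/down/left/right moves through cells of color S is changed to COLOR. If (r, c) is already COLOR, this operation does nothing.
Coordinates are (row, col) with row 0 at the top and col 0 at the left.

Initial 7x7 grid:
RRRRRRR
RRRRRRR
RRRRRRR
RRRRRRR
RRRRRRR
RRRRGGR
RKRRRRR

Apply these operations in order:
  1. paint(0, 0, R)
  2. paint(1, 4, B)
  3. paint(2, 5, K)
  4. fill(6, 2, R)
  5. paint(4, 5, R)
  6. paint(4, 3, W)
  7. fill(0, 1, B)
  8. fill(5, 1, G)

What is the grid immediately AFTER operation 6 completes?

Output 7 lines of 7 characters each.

After op 1 paint(0,0,R):
RRRRRRR
RRRRRRR
RRRRRRR
RRRRRRR
RRRRRRR
RRRRGGR
RKRRRRR
After op 2 paint(1,4,B):
RRRRRRR
RRRRBRR
RRRRRRR
RRRRRRR
RRRRRRR
RRRRGGR
RKRRRRR
After op 3 paint(2,5,K):
RRRRRRR
RRRRBRR
RRRRRKR
RRRRRRR
RRRRRRR
RRRRGGR
RKRRRRR
After op 4 fill(6,2,R) [0 cells changed]:
RRRRRRR
RRRRBRR
RRRRRKR
RRRRRRR
RRRRRRR
RRRRGGR
RKRRRRR
After op 5 paint(4,5,R):
RRRRRRR
RRRRBRR
RRRRRKR
RRRRRRR
RRRRRRR
RRRRGGR
RKRRRRR
After op 6 paint(4,3,W):
RRRRRRR
RRRRBRR
RRRRRKR
RRRRRRR
RRRWRRR
RRRRGGR
RKRRRRR

Answer: RRRRRRR
RRRRBRR
RRRRRKR
RRRRRRR
RRRWRRR
RRRRGGR
RKRRRRR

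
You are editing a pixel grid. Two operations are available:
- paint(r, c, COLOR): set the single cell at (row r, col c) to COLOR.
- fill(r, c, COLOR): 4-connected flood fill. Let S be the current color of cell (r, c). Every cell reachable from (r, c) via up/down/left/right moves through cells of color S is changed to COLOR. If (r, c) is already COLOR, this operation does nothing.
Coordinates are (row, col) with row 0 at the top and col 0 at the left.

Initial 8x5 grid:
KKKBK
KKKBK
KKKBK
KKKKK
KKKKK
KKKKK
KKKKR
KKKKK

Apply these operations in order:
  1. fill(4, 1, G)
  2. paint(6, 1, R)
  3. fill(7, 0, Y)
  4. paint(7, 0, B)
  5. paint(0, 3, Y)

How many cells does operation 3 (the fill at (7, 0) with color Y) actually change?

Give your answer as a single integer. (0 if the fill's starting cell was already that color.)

After op 1 fill(4,1,G) [36 cells changed]:
GGGBG
GGGBG
GGGBG
GGGGG
GGGGG
GGGGG
GGGGR
GGGGG
After op 2 paint(6,1,R):
GGGBG
GGGBG
GGGBG
GGGGG
GGGGG
GGGGG
GRGGR
GGGGG
After op 3 fill(7,0,Y) [35 cells changed]:
YYYBY
YYYBY
YYYBY
YYYYY
YYYYY
YYYYY
YRYYR
YYYYY

Answer: 35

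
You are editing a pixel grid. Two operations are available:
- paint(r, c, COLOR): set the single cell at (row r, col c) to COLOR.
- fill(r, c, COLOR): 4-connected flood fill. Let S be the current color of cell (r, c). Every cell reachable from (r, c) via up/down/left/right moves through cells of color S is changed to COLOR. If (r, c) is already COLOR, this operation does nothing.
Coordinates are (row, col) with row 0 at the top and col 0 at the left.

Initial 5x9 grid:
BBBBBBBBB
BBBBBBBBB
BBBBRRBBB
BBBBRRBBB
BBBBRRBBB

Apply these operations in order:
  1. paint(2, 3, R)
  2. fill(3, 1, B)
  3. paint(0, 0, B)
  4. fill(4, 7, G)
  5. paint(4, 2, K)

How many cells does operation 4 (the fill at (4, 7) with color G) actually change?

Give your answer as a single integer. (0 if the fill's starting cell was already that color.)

After op 1 paint(2,3,R):
BBBBBBBBB
BBBBBBBBB
BBBRRRBBB
BBBBRRBBB
BBBBRRBBB
After op 2 fill(3,1,B) [0 cells changed]:
BBBBBBBBB
BBBBBBBBB
BBBRRRBBB
BBBBRRBBB
BBBBRRBBB
After op 3 paint(0,0,B):
BBBBBBBBB
BBBBBBBBB
BBBRRRBBB
BBBBRRBBB
BBBBRRBBB
After op 4 fill(4,7,G) [38 cells changed]:
GGGGGGGGG
GGGGGGGGG
GGGRRRGGG
GGGGRRGGG
GGGGRRGGG

Answer: 38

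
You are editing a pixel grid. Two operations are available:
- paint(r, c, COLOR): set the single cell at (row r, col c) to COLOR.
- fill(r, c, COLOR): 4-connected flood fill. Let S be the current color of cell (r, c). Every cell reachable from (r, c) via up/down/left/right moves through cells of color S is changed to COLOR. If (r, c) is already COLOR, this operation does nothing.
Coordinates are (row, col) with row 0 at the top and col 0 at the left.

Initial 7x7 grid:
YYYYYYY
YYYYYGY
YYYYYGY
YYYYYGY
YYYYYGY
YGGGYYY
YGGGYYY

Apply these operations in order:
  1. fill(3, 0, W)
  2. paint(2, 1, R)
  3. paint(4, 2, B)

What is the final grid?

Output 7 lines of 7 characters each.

Answer: WWWWWWW
WWWWWGW
WRWWWGW
WWWWWGW
WWBWWGW
WGGGWWW
WGGGWWW

Derivation:
After op 1 fill(3,0,W) [39 cells changed]:
WWWWWWW
WWWWWGW
WWWWWGW
WWWWWGW
WWWWWGW
WGGGWWW
WGGGWWW
After op 2 paint(2,1,R):
WWWWWWW
WWWWWGW
WRWWWGW
WWWWWGW
WWWWWGW
WGGGWWW
WGGGWWW
After op 3 paint(4,2,B):
WWWWWWW
WWWWWGW
WRWWWGW
WWWWWGW
WWBWWGW
WGGGWWW
WGGGWWW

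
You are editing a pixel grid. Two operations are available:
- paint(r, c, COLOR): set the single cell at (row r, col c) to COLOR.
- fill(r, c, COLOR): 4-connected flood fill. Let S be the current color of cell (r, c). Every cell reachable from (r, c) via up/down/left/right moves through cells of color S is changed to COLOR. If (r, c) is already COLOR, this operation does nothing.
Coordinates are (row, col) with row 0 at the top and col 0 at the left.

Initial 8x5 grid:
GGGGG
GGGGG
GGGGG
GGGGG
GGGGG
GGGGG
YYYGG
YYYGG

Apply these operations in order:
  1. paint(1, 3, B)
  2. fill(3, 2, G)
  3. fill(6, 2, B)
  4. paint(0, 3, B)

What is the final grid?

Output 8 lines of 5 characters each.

Answer: GGGBG
GGGBG
GGGGG
GGGGG
GGGGG
GGGGG
BBBGG
BBBGG

Derivation:
After op 1 paint(1,3,B):
GGGGG
GGGBG
GGGGG
GGGGG
GGGGG
GGGGG
YYYGG
YYYGG
After op 2 fill(3,2,G) [0 cells changed]:
GGGGG
GGGBG
GGGGG
GGGGG
GGGGG
GGGGG
YYYGG
YYYGG
After op 3 fill(6,2,B) [6 cells changed]:
GGGGG
GGGBG
GGGGG
GGGGG
GGGGG
GGGGG
BBBGG
BBBGG
After op 4 paint(0,3,B):
GGGBG
GGGBG
GGGGG
GGGGG
GGGGG
GGGGG
BBBGG
BBBGG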